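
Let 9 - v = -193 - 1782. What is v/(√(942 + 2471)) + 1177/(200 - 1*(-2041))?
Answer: 1177/2241 + 1984*√3413/3413 ≈ 34.486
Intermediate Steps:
v = 1984 (v = 9 - (-193 - 1782) = 9 - 1*(-1975) = 9 + 1975 = 1984)
v/(√(942 + 2471)) + 1177/(200 - 1*(-2041)) = 1984/(√(942 + 2471)) + 1177/(200 - 1*(-2041)) = 1984/(√3413) + 1177/(200 + 2041) = 1984*(√3413/3413) + 1177/2241 = 1984*√3413/3413 + 1177*(1/2241) = 1984*√3413/3413 + 1177/2241 = 1177/2241 + 1984*√3413/3413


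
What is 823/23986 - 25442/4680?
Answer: -151600043/28063620 ≈ -5.4020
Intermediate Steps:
823/23986 - 25442/4680 = 823*(1/23986) - 25442*1/4680 = 823/23986 - 12721/2340 = -151600043/28063620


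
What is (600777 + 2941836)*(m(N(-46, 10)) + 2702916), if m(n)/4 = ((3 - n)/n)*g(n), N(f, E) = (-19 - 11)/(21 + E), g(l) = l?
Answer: 296838689110344/31 ≈ 9.5754e+12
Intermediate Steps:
N(f, E) = -30/(21 + E)
m(n) = 12 - 4*n (m(n) = 4*(((3 - n)/n)*n) = 4*(3 - n) = 12 - 4*n)
(600777 + 2941836)*(m(N(-46, 10)) + 2702916) = (600777 + 2941836)*((12 - (-120)/(21 + 10)) + 2702916) = 3542613*((12 - (-120)/31) + 2702916) = 3542613*((12 - 4*(-30/31)) + 2702916) = 3542613*((12 + 120/31) + 2702916) = 3542613*(492/31 + 2702916) = 3542613*(83790888/31) = 296838689110344/31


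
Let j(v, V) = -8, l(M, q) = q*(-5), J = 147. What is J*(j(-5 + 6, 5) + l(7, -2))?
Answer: 294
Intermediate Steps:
l(M, q) = -5*q
J*(j(-5 + 6, 5) + l(7, -2)) = 147*(-8 - 5*(-2)) = 147*(-8 + 10) = 147*2 = 294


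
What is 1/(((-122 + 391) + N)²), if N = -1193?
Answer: 1/853776 ≈ 1.1713e-6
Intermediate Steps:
1/(((-122 + 391) + N)²) = 1/(((-122 + 391) - 1193)²) = 1/((269 - 1193)²) = 1/((-924)²) = 1/853776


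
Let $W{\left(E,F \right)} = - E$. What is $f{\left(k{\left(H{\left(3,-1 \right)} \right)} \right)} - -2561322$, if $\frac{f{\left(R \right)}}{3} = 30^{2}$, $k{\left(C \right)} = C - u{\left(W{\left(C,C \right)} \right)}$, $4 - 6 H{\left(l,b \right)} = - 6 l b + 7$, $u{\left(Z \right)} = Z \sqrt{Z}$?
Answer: $2564022$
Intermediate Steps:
$u{\left(Z \right)} = Z^{\frac{3}{2}}$
$H{\left(l,b \right)} = - \frac{1}{2} + b l$ ($H{\left(l,b \right)} = \frac{2}{3} - \frac{- 6 l b + 7}{6} = \frac{2}{3} - \frac{- 6 b l + 7}{6} = \frac{2}{3} - \frac{7 - 6 b l}{6} = \frac{2}{3} + \left(- \frac{7}{6} + b l\right) = - \frac{1}{2} + b l$)
$k{\left(C \right)} = C - \left(- C\right)^{\frac{3}{2}}$
$f{\left(R \right)} = 2700$ ($f{\left(R \right)} = 3 \cdot 30^{2} = 3 \cdot 900 = 2700$)
$f{\left(k{\left(H{\left(3,-1 \right)} \right)} \right)} - -2561322 = 2700 - -2561322 = 2700 + 2561322 = 2564022$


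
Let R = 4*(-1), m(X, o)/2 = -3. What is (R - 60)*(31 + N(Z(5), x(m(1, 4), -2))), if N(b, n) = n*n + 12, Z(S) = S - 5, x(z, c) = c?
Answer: -3008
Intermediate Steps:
m(X, o) = -6 (m(X, o) = 2*(-3) = -6)
Z(S) = -5 + S
N(b, n) = 12 + n² (N(b, n) = n² + 12 = 12 + n²)
R = -4
(R - 60)*(31 + N(Z(5), x(m(1, 4), -2))) = (-4 - 60)*(31 + (12 + (-2)²)) = -64*(31 + (12 + 4)) = -64*(31 + 16) = -64*47 = -3008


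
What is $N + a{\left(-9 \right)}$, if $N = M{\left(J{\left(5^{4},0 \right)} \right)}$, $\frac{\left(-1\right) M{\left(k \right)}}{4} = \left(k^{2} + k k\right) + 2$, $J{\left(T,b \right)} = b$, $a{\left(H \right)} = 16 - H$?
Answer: $17$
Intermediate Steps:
$M{\left(k \right)} = -8 - 8 k^{2}$ ($M{\left(k \right)} = - 4 \left(\left(k^{2} + k k\right) + 2\right) = - 4 \left(\left(k^{2} + k^{2}\right) + 2\right) = - 4 \left(2 k^{2} + 2\right) = - 4 \left(2 + 2 k^{2}\right) = -8 - 8 k^{2}$)
$N = -8$ ($N = -8 - 8 \cdot 0^{2} = -8 - 0 = -8 + 0 = -8$)
$N + a{\left(-9 \right)} = -8 + \left(16 - -9\right) = -8 + \left(16 + 9\right) = -8 + 25 = 17$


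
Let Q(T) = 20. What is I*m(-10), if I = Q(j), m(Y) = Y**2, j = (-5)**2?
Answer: 2000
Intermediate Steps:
j = 25
I = 20
I*m(-10) = 20*(-10)**2 = 20*100 = 2000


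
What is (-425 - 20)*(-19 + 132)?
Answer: -50285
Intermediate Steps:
(-425 - 20)*(-19 + 132) = -445*113 = -50285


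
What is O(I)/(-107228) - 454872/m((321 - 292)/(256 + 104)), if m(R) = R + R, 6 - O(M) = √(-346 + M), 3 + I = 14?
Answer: -4389751333527/1554806 + I*√335/107228 ≈ -2.8233e+6 + 0.00017069*I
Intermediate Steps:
I = 11 (I = -3 + 14 = 11)
O(M) = 6 - √(-346 + M)
m(R) = 2*R
O(I)/(-107228) - 454872/m((321 - 292)/(256 + 104)) = (6 - √(-346 + 11))/(-107228) - 454872*(256 + 104)/(2*(321 - 292)) = (6 - √(-335))*(-1/107228) - 454872/(2*(29/360)) = (6 - I*√335)*(-1/107228) - 454872/(2*(29*(1/360))) = (6 - I*√335)*(-1/107228) - 454872/(2*(29/360)) = (-3/53614 + I*√335/107228) - 454872/29/180 = (-3/53614 + I*√335/107228) - 454872*180/29 = (-3/53614 + I*√335/107228) - 81876960/29 = -4389751333527/1554806 + I*√335/107228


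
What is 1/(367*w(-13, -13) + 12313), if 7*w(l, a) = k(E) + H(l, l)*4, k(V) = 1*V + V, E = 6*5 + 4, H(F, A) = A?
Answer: 7/92063 ≈ 7.6035e-5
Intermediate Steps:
E = 34 (E = 30 + 4 = 34)
k(V) = 2*V (k(V) = V + V = 2*V)
w(l, a) = 68/7 + 4*l/7 (w(l, a) = (2*34 + l*4)/7 = (68 + 4*l)/7 = 68/7 + 4*l/7)
1/(367*w(-13, -13) + 12313) = 1/(367*(68/7 + (4/7)*(-13)) + 12313) = 1/(367*(68/7 - 52/7) + 12313) = 1/(367*(16/7) + 12313) = 1/(5872/7 + 12313) = 1/(92063/7) = 7/92063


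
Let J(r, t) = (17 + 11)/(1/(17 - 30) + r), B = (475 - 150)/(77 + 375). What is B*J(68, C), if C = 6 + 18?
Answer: 29575/99779 ≈ 0.29640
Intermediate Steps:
B = 325/452 ≈ 0.71903
C = 24
J(r, t) = 28/(-1/13 + r) (J(r, t) = 28/(1/(-13) + r) = 28/(-1/13 + r))
B*J(68, C) = 325*(364/(-1 + 13*68))/452 = 325*(364/(-1 + 884))/452 = 325*(364/883)/452 = 325*(364*(1/883))/452 = (325/452)*(364/883) = 29575/99779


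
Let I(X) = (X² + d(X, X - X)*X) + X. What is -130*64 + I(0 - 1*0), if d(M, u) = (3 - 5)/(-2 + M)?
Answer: -8320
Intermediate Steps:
d(M, u) = -2/(-2 + M)
I(X) = X + X² - 2*X/(-2 + X) (I(X) = (X² + (-2/(-2 + X))*X) + X = (X² - 2*X/(-2 + X)) + X = X + X² - 2*X/(-2 + X))
-130*64 + I(0 - 1*0) = -130*64 + (0 - 1*0)*(-4 + (0 - 1*0)² - (0 - 1*0))/(-2 + (0 - 1*0)) = -8320 + (0 + 0)*(-4 + (0 + 0)² - (0 + 0))/(-2 + (0 + 0)) = -8320 + 0*(-4 + 0² - 1*0)/(-2 + 0) = -8320 + 0*(-4 + 0 + 0)/(-2) = -8320 + 0*(-½)*(-4) = -8320 + 0 = -8320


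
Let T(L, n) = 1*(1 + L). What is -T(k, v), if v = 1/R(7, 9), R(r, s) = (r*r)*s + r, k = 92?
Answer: -93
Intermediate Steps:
R(r, s) = r + s*r² (R(r, s) = r²*s + r = s*r² + r = r + s*r²)
v = 1/448 (v = 1/(7*(1 + 7*9)) = 1/(7*(1 + 63)) = 1/(7*64) = 1/448 ≈ 0.0022321)
T(L, n) = 1 + L
-T(k, v) = -(1 + 92) = -1*93 = -93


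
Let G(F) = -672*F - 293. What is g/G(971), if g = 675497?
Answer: -675497/652805 ≈ -1.0348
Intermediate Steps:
G(F) = -293 - 672*F
g/G(971) = 675497/(-293 - 672*971) = 675497/(-293 - 652512) = 675497/(-652805) = 675497*(-1/652805) = -675497/652805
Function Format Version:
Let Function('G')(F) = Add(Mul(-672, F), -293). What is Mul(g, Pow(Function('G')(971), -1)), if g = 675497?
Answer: Rational(-675497, 652805) ≈ -1.0348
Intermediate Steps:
Function('G')(F) = Add(-293, Mul(-672, F))
Mul(g, Pow(Function('G')(971), -1)) = Mul(675497, Pow(Add(-293, Mul(-672, 971)), -1)) = Mul(675497, Pow(Add(-293, -652512), -1)) = Mul(675497, Pow(-652805, -1)) = Mul(675497, Rational(-1, 652805)) = Rational(-675497, 652805)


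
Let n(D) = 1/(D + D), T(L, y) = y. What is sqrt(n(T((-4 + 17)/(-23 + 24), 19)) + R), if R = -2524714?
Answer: I*sqrt(3645686978)/38 ≈ 1588.9*I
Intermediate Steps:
n(D) = 1/(2*D)
sqrt(n(T((-4 + 17)/(-23 + 24), 19)) + R) = sqrt((1/2)/19 - 2524714) = sqrt((1/2)*(1/19) - 2524714) = sqrt(1/38 - 2524714) = sqrt(-95939131/38) = I*sqrt(3645686978)/38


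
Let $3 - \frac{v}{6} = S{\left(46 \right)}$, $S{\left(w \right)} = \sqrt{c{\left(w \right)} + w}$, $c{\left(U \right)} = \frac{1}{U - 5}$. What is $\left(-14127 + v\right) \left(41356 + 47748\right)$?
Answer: $-1257168336 - \frac{534624 \sqrt{77367}}{41} \approx -1.2608 \cdot 10^{9}$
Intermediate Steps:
$c{\left(U \right)} = \frac{1}{-5 + U}$
$S{\left(w \right)} = \sqrt{w + \frac{1}{-5 + w}}$ ($S{\left(w \right)} = \sqrt{\frac{1}{-5 + w} + w} = \sqrt{w + \frac{1}{-5 + w}}$)
$v = 18 - \frac{6 \sqrt{77367}}{41}$ ($v = 18 - 6 \sqrt{\frac{1 + 46 \left(-5 + 46\right)}{-5 + 46}} = 18 - 6 \sqrt{\frac{1 + 46 \cdot 41}{41}} = 18 - 6 \sqrt{\frac{1 + 1886}{41}} = 18 - 6 \sqrt{\frac{1}{41} \cdot 1887} = 18 - 6 \sqrt{\frac{1887}{41}} = 18 - 6 \frac{\sqrt{77367}}{41} = 18 - \frac{6 \sqrt{77367}}{41} \approx -22.705$)
$\left(-14127 + v\right) \left(41356 + 47748\right) = \left(-14127 + \left(18 - \frac{6 \sqrt{77367}}{41}\right)\right) \left(41356 + 47748\right) = \left(-14109 - \frac{6 \sqrt{77367}}{41}\right) 89104 = -1257168336 - \frac{534624 \sqrt{77367}}{41}$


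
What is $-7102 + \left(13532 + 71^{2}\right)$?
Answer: $11471$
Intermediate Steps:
$-7102 + \left(13532 + 71^{2}\right) = -7102 + \left(13532 + 5041\right) = -7102 + 18573 = 11471$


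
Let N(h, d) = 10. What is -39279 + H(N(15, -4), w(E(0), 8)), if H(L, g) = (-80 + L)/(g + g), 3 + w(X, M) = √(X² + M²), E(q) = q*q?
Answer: -39286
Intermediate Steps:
E(q) = q²
w(X, M) = -3 + √(M² + X²) (w(X, M) = -3 + √(X² + M²) = -3 + √(M² + X²))
H(L, g) = (-80 + L)/(2*g) (H(L, g) = (-80 + L)/((2*g)) = (-80 + L)*(1/(2*g)) = (-80 + L)/(2*g))
-39279 + H(N(15, -4), w(E(0), 8)) = -39279 + (-80 + 10)/(2*(-3 + √(8² + (0²)²))) = -39279 + (½)*(-70)/(-3 + √(64 + 0²)) = -39279 + (½)*(-70)/(-3 + √(64 + 0)) = -39279 + (½)*(-70)/(-3 + √64) = -39279 + (½)*(-70)/(-3 + 8) = -39279 + (½)*(-70)/5 = -39279 + (½)*(⅕)*(-70) = -39279 - 7 = -39286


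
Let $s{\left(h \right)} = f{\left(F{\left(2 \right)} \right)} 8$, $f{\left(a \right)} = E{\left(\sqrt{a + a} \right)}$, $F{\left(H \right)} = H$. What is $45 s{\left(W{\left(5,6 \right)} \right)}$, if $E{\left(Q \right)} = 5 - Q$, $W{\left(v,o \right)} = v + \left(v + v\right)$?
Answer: $1080$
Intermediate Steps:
$W{\left(v,o \right)} = 3 v$ ($W{\left(v,o \right)} = v + 2 v = 3 v$)
$f{\left(a \right)} = 5 - \sqrt{2} \sqrt{a}$ ($f{\left(a \right)} = 5 - \sqrt{a + a} = 5 - \sqrt{2 a} = 5 - \sqrt{2} \sqrt{a}$)
$s{\left(h \right)} = 24$ ($s{\left(h \right)} = \left(5 - \sqrt{2} \sqrt{2}\right) 8 = \left(5 - 2\right) 8 = 3 \cdot 8 = 24$)
$45 s{\left(W{\left(5,6 \right)} \right)} = 45 \cdot 24 = 1080$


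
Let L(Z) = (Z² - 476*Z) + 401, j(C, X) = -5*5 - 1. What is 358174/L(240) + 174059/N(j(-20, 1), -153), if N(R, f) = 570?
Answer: 504460259/1687170 ≈ 299.00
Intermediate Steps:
j(C, X) = -26 (j(C, X) = -25 - 1 = -26)
L(Z) = 401 + Z² - 476*Z
358174/L(240) + 174059/N(j(-20, 1), -153) = 358174/(401 + 240² - 476*240) + 174059/570 = 358174/(401 + 57600 - 114240) + 174059*(1/570) = 358174/(-56239) + 9161/30 = 358174*(-1/56239) + 9161/30 = -358174/56239 + 9161/30 = 504460259/1687170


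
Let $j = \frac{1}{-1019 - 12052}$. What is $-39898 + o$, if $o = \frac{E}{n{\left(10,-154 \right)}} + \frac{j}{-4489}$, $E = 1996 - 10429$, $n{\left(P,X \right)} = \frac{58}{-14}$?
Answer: $- \frac{64426584894880}{1701595851} \approx -37862.0$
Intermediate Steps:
$j = - \frac{1}{13071}$ ($j = \frac{1}{-13071} = - \frac{1}{13071} \approx -7.6505 \cdot 10^{-5}$)
$n{\left(P,X \right)} = - \frac{29}{7}$ ($n{\left(P,X \right)} = 58 \left(- \frac{1}{14}\right) = - \frac{29}{7}$)
$E = -8433$
$o = \frac{3463686368318}{1701595851}$ ($o = - \frac{8433}{- \frac{29}{7}} - \frac{1}{13071 \left(-4489\right)} = \left(-8433\right) \left(- \frac{7}{29}\right) - - \frac{1}{58675719} = \frac{59031}{29} + \frac{1}{58675719} = \frac{3463686368318}{1701595851} \approx 2035.6$)
$-39898 + o = -39898 + \frac{3463686368318}{1701595851} = - \frac{64426584894880}{1701595851}$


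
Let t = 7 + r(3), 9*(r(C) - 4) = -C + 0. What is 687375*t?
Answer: 7332000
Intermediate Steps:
r(C) = 4 - C/9 (r(C) = 4 + (-C + 0)/9 = 4 + (-C)/9 = 4 - C/9)
t = 32/3 (t = 7 + (4 - 1/9*3) = 7 + (4 - 1/3) = 7 + 11/3 = 32/3 ≈ 10.667)
687375*t = 687375*(32/3) = 7332000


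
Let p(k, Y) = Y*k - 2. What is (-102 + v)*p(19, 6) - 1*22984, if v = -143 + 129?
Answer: -35976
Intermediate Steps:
p(k, Y) = -2 + Y*k
v = -14
(-102 + v)*p(19, 6) - 1*22984 = (-102 - 14)*(-2 + 6*19) - 1*22984 = -116*(-2 + 114) - 22984 = -116*112 - 22984 = -12992 - 22984 = -35976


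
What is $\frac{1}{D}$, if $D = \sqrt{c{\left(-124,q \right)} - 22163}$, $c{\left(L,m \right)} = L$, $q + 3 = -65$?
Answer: $- \frac{i \sqrt{22287}}{22287} \approx - 0.0066984 i$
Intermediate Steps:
$q = -68$ ($q = -3 - 65 = -68$)
$D = i \sqrt{22287}$ ($D = \sqrt{-124 - 22163} = \sqrt{-22287} = i \sqrt{22287} \approx 149.29 i$)
$\frac{1}{D} = \frac{1}{i \sqrt{22287}} = - \frac{i \sqrt{22287}}{22287}$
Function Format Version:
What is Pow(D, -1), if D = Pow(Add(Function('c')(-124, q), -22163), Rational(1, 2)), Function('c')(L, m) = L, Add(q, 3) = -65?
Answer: Mul(Rational(-1, 22287), I, Pow(22287, Rational(1, 2))) ≈ Mul(-0.0066984, I)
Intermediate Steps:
q = -68 (q = Add(-3, -65) = -68)
D = Mul(I, Pow(22287, Rational(1, 2))) (D = Pow(Add(-124, -22163), Rational(1, 2)) = Pow(-22287, Rational(1, 2)) = Mul(I, Pow(22287, Rational(1, 2))) ≈ Mul(149.29, I))
Pow(D, -1) = Pow(Mul(I, Pow(22287, Rational(1, 2))), -1) = Mul(Rational(-1, 22287), I, Pow(22287, Rational(1, 2)))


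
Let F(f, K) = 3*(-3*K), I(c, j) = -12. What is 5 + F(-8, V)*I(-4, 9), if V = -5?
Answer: -535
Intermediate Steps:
F(f, K) = -9*K
5 + F(-8, V)*I(-4, 9) = 5 - 9*(-5)*(-12) = 5 + 45*(-12) = 5 - 540 = -535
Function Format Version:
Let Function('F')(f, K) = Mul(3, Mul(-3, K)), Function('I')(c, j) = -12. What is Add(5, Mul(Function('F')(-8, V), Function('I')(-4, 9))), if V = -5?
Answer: -535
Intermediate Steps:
Function('F')(f, K) = Mul(-9, K)
Add(5, Mul(Function('F')(-8, V), Function('I')(-4, 9))) = Add(5, Mul(Mul(-9, -5), -12)) = Add(5, Mul(45, -12)) = Add(5, -540) = -535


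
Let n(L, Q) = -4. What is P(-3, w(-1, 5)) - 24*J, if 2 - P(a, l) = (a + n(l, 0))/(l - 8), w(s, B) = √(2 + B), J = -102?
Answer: 139594/57 - 7*√7/57 ≈ 2448.7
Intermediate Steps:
P(a, l) = 2 - (-4 + a)/(-8 + l) (P(a, l) = 2 - (a - 4)/(l - 8) = 2 - (-4 + a)/(-8 + l))
P(-3, w(-1, 5)) - 24*J = (-12 - 1*(-3) + 2*√(2 + 5))/(-8 + √(2 + 5)) - 24*(-102) = (-12 + 3 + 2*√7)/(-8 + √7) + 2448 = (-9 + 2*√7)/(-8 + √7) + 2448 = 2448 + (-9 + 2*√7)/(-8 + √7)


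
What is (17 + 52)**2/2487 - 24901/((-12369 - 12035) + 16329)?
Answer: 33457954/6694175 ≈ 4.9981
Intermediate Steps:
(17 + 52)**2/2487 - 24901/((-12369 - 12035) + 16329) = 69**2*(1/2487) - 24901/(-24404 + 16329) = 4761*(1/2487) - 24901/(-8075) = 1587/829 - 24901*(-1/8075) = 1587/829 + 24901/8075 = 33457954/6694175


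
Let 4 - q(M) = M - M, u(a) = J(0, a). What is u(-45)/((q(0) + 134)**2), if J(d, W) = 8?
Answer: 2/4761 ≈ 0.00042008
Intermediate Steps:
u(a) = 8
q(M) = 4 (q(M) = 4 - (M - M) = 4 - 1*0 = 4 + 0 = 4)
u(-45)/((q(0) + 134)**2) = 8/((4 + 134)**2) = 8/(138**2) = 8/19044 = 8*(1/19044) = 2/4761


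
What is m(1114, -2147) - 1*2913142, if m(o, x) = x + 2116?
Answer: -2913173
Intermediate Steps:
m(o, x) = 2116 + x
m(1114, -2147) - 1*2913142 = (2116 - 2147) - 1*2913142 = -31 - 2913142 = -2913173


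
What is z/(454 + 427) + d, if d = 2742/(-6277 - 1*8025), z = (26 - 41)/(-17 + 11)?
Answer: -2379947/12600062 ≈ -0.18888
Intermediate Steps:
z = 5/2 (z = -15/(-6) = -15*(-⅙) = 5/2 ≈ 2.5000)
d = -1371/7151 (d = 2742/(-6277 - 8025) = 2742/(-14302) = 2742*(-1/14302) = -1371/7151 ≈ -0.19172)
z/(454 + 427) + d = 5/(2*(454 + 427)) - 1371/7151 = (5/2)/881 - 1371/7151 = (5/2)*(1/881) - 1371/7151 = 5/1762 - 1371/7151 = -2379947/12600062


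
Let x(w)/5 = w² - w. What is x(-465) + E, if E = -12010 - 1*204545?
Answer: 866895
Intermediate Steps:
x(w) = -5*w + 5*w² (x(w) = 5*(w² - w) = -5*w + 5*w²)
E = -216555 (E = -12010 - 204545 = -216555)
x(-465) + E = 5*(-465)*(-1 - 465) - 216555 = 5*(-465)*(-466) - 216555 = 1083450 - 216555 = 866895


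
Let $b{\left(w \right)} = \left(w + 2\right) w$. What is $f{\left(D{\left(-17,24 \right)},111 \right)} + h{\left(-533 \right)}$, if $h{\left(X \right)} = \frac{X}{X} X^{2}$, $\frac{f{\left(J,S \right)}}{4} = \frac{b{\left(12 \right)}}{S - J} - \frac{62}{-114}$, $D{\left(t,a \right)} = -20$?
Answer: $\frac{2121347111}{7467} \approx 2.841 \cdot 10^{5}$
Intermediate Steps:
$b{\left(w \right)} = w \left(2 + w\right)$ ($b{\left(w \right)} = \left(2 + w\right) w = w \left(2 + w\right)$)
$f{\left(J,S \right)} = \frac{124}{57} + \frac{672}{S - J}$ ($f{\left(J,S \right)} = 4 \left(\frac{12 \left(2 + 12\right)}{S - J} - \frac{62}{-114}\right) = 4 \left(\frac{12 \cdot 14}{S - J} - - \frac{31}{57}\right) = 4 \left(\frac{168}{S - J} + \frac{31}{57}\right) = 4 \left(\frac{31}{57} + \frac{168}{S - J}\right) = \frac{124}{57} + \frac{672}{S - J}$)
$h{\left(X \right)} = X^{2}$ ($h{\left(X \right)} = 1 X^{2} = X^{2}$)
$f{\left(D{\left(-17,24 \right)},111 \right)} + h{\left(-533 \right)} = \frac{4 \left(-9576 - 3441 + 31 \left(-20\right)\right)}{57 \left(-20 - 111\right)} + \left(-533\right)^{2} = \frac{4 \left(-9576 - 3441 - 620\right)}{57 \left(-20 - 111\right)} + 284089 = \frac{4}{57} \frac{1}{-131} \left(-13637\right) + 284089 = \frac{4}{57} \left(- \frac{1}{131}\right) \left(-13637\right) + 284089 = \frac{54548}{7467} + 284089 = \frac{2121347111}{7467}$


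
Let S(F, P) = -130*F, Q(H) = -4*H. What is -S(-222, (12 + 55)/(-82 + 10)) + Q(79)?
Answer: -29176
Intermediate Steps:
-S(-222, (12 + 55)/(-82 + 10)) + Q(79) = -(-130)*(-222) - 4*79 = -1*28860 - 316 = -28860 - 316 = -29176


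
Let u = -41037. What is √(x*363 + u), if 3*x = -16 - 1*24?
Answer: I*√45877 ≈ 214.19*I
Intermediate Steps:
x = -40/3 (x = (-16 - 1*24)/3 = (-16 - 24)/3 = (⅓)*(-40) = -40/3 ≈ -13.333)
√(x*363 + u) = √(-40/3*363 - 41037) = √(-4840 - 41037) = √(-45877) = I*√45877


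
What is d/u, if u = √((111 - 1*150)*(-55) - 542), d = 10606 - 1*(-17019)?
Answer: 27625*√1603/1603 ≈ 689.98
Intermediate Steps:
d = 27625 (d = 10606 + 17019 = 27625)
u = √1603 (u = √((111 - 150)*(-55) - 542) = √(-39*(-55) - 542) = √(2145 - 542) = √1603 ≈ 40.037)
d/u = 27625/(√1603) = 27625*(√1603/1603) = 27625*√1603/1603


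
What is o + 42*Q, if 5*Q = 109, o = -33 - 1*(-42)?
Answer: 4623/5 ≈ 924.60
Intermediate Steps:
o = 9 (o = -33 + 42 = 9)
Q = 109/5 (Q = (1/5)*109 = 109/5 ≈ 21.800)
o + 42*Q = 9 + 42*(109/5) = 9 + 4578/5 = 4623/5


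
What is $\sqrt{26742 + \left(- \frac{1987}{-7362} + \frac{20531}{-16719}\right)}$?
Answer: $\frac{\sqrt{5001560509358520266}}{13676142} \approx 163.53$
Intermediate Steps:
$\sqrt{26742 + \left(- \frac{1987}{-7362} + \frac{20531}{-16719}\right)} = \sqrt{26742 + \left(\left(-1987\right) \left(- \frac{1}{7362}\right) + 20531 \left(- \frac{1}{16719}\right)\right)} = \sqrt{26742 + \left(\frac{1987}{7362} - \frac{20531}{16719}\right)} = \sqrt{26742 - \frac{39309523}{41028426}} = \sqrt{\frac{1097142858569}{41028426}} = \frac{\sqrt{5001560509358520266}}{13676142}$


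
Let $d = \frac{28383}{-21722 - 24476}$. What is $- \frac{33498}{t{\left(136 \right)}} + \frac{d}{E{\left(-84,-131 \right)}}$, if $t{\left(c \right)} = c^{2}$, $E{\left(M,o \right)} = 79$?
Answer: $- \frac{30695169921}{16875944608} \approx -1.8189$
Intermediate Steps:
$d = - \frac{28383}{46198}$ ($d = \frac{28383}{-21722 - 24476} = \frac{28383}{-46198} = 28383 \left(- \frac{1}{46198}\right) = - \frac{28383}{46198} \approx -0.61438$)
$- \frac{33498}{t{\left(136 \right)}} + \frac{d}{E{\left(-84,-131 \right)}} = - \frac{33498}{136^{2}} - \frac{28383}{46198 \cdot 79} = - \frac{33498}{18496} - \frac{28383}{3649642} = \left(-33498\right) \frac{1}{18496} - \frac{28383}{3649642} = - \frac{16749}{9248} - \frac{28383}{3649642} = - \frac{30695169921}{16875944608}$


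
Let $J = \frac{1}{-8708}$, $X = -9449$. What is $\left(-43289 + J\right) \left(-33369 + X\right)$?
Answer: $\frac{8070349763717}{4354} \approx 1.8535 \cdot 10^{9}$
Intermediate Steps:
$J = - \frac{1}{8708} \approx -0.00011484$
$\left(-43289 + J\right) \left(-33369 + X\right) = \left(-43289 - \frac{1}{8708}\right) \left(-33369 - 9449\right) = \left(- \frac{376960613}{8708}\right) \left(-42818\right) = \frac{8070349763717}{4354}$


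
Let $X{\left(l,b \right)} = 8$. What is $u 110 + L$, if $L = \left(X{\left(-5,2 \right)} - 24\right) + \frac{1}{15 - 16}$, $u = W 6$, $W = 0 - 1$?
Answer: $-677$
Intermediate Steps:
$W = -1$ ($W = 0 - 1 = -1$)
$u = -6$ ($u = \left(-1\right) 6 = -6$)
$L = -17$ ($L = \left(8 - 24\right) + \frac{1}{15 - 16} = -16 + \frac{1}{-1} = -16 - 1 = -17$)
$u 110 + L = \left(-6\right) 110 - 17 = -660 - 17 = -677$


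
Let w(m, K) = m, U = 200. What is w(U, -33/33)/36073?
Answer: 200/36073 ≈ 0.0055443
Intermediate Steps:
w(U, -33/33)/36073 = 200/36073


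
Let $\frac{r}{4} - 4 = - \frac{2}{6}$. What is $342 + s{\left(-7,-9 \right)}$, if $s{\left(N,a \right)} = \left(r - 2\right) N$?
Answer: $\frac{760}{3} \approx 253.33$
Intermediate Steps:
$r = \frac{44}{3}$ ($r = 16 + 4 \left(- \frac{2}{6}\right) = 16 + 4 \left(\left(-2\right) \frac{1}{6}\right) = 16 + 4 \left(- \frac{1}{3}\right) = 16 - \frac{4}{3} = \frac{44}{3} \approx 14.667$)
$s{\left(N,a \right)} = \frac{38 N}{3}$ ($s{\left(N,a \right)} = \left(\frac{44}{3} - 2\right) N = \frac{38 N}{3}$)
$342 + s{\left(-7,-9 \right)} = 342 + \frac{38}{3} \left(-7\right) = 342 - \frac{266}{3} = \frac{760}{3}$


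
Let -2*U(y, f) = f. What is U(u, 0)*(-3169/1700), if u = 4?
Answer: 0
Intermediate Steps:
U(y, f) = -f/2
U(u, 0)*(-3169/1700) = (-1/2*0)*(-3169/1700) = 0*(-3169*1/1700) = 0*(-3169/1700) = 0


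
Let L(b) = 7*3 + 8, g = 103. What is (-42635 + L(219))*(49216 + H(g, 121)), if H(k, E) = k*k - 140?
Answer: -2542939110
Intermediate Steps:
H(k, E) = -140 + k² (H(k, E) = k² - 140 = -140 + k²)
L(b) = 29 (L(b) = 21 + 8 = 29)
(-42635 + L(219))*(49216 + H(g, 121)) = (-42635 + 29)*(49216 + (-140 + 103²)) = -42606*(49216 + (-140 + 10609)) = -42606*(49216 + 10469) = -42606*59685 = -2542939110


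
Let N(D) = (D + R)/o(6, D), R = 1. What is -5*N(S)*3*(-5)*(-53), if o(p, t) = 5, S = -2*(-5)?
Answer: -8745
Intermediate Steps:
S = 10
N(D) = 1/5 + D/5 (N(D) = (D + 1)/5 = (1 + D)/5 = 1/5 + D/5)
-5*N(S)*3*(-5)*(-53) = -5*(1/5 + (1/5)*10)*3*(-5)*(-53) = -5*(1/5 + 2)*3*(-5)*(-53) = -5*(11/5)*3*(-5)*(-53) = -33*(-5)*(-53) = -5*(-33)*(-53) = 165*(-53) = -8745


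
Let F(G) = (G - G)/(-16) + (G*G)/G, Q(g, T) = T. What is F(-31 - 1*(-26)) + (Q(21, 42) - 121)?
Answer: -84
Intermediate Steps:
F(G) = G (F(G) = 0*(-1/16) + G**2/G = 0 + G = G)
F(-31 - 1*(-26)) + (Q(21, 42) - 121) = (-31 - 1*(-26)) + (42 - 121) = (-31 + 26) - 79 = -5 - 79 = -84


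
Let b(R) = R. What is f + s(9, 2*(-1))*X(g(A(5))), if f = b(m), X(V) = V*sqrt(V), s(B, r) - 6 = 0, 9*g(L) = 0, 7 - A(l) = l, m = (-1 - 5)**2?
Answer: 36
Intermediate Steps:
m = 36 (m = (-6)**2 = 36)
A(l) = 7 - l
g(L) = 0 (g(L) = (1/9)*0 = 0)
s(B, r) = 6 (s(B, r) = 6 + 0 = 6)
X(V) = V**(3/2)
f = 36
f + s(9, 2*(-1))*X(g(A(5))) = 36 + 6*0**(3/2) = 36 + 6*0 = 36 + 0 = 36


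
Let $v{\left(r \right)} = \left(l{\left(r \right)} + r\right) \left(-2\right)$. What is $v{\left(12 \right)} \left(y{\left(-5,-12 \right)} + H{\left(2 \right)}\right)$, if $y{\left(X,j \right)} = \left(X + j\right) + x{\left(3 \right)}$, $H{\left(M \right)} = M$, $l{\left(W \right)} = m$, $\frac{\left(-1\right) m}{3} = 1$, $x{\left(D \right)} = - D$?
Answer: $324$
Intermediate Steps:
$m = -3$ ($m = \left(-3\right) 1 = -3$)
$l{\left(W \right)} = -3$
$y{\left(X,j \right)} = -3 + X + j$ ($y{\left(X,j \right)} = \left(X + j\right) - 3 = -3 + X + j$)
$v{\left(r \right)} = 6 - 2 r$ ($v{\left(r \right)} = \left(-3 + r\right) \left(-2\right) = 6 - 2 r$)
$v{\left(12 \right)} \left(y{\left(-5,-12 \right)} + H{\left(2 \right)}\right) = \left(6 - 24\right) \left(\left(-3 - 5 - 12\right) + 2\right) = \left(6 - 24\right) \left(-20 + 2\right) = \left(-18\right) \left(-18\right) = 324$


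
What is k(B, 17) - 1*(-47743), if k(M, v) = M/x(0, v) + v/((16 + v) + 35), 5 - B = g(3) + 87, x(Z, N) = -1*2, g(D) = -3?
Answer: 191131/4 ≈ 47783.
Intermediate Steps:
x(Z, N) = -2
B = -79 (B = 5 - (-3 + 87) = 5 - 1*84 = 5 - 84 = -79)
k(M, v) = -M/2 + v/(51 + v) (k(M, v) = M/(-2) + v/((16 + v) + 35) = M*(-½) + v/(51 + v) = -M/2 + v/(51 + v))
k(B, 17) - 1*(-47743) = (-51*(-79) + 2*17 - 1*(-79)*17)/(2*(51 + 17)) - 1*(-47743) = (½)*(4029 + 34 + 1343)/68 + 47743 = (½)*(1/68)*5406 + 47743 = 159/4 + 47743 = 191131/4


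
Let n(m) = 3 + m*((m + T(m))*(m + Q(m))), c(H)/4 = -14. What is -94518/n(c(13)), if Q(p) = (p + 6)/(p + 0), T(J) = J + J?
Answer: 10502/57605 ≈ 0.18231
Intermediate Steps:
T(J) = 2*J
Q(p) = (6 + p)/p
c(H) = -56 (c(H) = 4*(-14) = -56)
n(m) = 3 + 3*m²*(m + (6 + m)/m) (n(m) = 3 + m*((m + 2*m)*(m + (6 + m)/m)) = 3 + m*((3*m)*(m + (6 + m)/m)) = 3 + m*(3*m*(m + (6 + m)/m)) = 3 + 3*m²*(m + (6 + m)/m))
-94518/n(c(13)) = -94518/(3 + 3*(-56)³ + 3*(-56)*(6 - 56)) = -94518/(3 + 3*(-175616) + 3*(-56)*(-50)) = -94518/(3 - 526848 + 8400) = -94518/(-518445) = -94518*(-1/518445) = 10502/57605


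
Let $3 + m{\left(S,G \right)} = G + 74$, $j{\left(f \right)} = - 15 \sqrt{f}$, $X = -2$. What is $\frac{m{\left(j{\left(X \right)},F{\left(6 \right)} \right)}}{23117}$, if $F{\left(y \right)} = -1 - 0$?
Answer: $\frac{70}{23117} \approx 0.0030281$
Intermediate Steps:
$F{\left(y \right)} = -1$ ($F{\left(y \right)} = -1 + 0 = -1$)
$m{\left(S,G \right)} = 71 + G$ ($m{\left(S,G \right)} = -3 + \left(G + 74\right) = -3 + \left(74 + G\right) = 71 + G$)
$\frac{m{\left(j{\left(X \right)},F{\left(6 \right)} \right)}}{23117} = \frac{71 - 1}{23117} = 70 \cdot \frac{1}{23117} = \frac{70}{23117}$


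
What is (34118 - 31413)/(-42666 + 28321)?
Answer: -541/2869 ≈ -0.18857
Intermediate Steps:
(34118 - 31413)/(-42666 + 28321) = 2705/(-14345) = 2705*(-1/14345) = -541/2869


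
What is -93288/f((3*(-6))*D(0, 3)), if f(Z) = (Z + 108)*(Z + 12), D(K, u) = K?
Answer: -3887/54 ≈ -71.981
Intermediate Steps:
f(Z) = (12 + Z)*(108 + Z) (f(Z) = (108 + Z)*(12 + Z) = (12 + Z)*(108 + Z))
-93288/f((3*(-6))*D(0, 3)) = -93288/(1296 + ((3*(-6))*0)**2 + 120*((3*(-6))*0)) = -93288/(1296 + (-18*0)**2 + 120*(-18*0)) = -93288/(1296 + 0**2 + 120*0) = -93288/(1296 + 0 + 0) = -93288/1296 = -93288*1/1296 = -3887/54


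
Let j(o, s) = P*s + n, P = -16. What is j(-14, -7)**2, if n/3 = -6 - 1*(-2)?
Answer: 10000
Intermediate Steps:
n = -12 (n = 3*(-6 - 1*(-2)) = 3*(-6 + 2) = 3*(-4) = -12)
j(o, s) = -12 - 16*s (j(o, s) = -16*s - 12 = -12 - 16*s)
j(-14, -7)**2 = (-12 - 16*(-7))**2 = (-12 + 112)**2 = 100**2 = 10000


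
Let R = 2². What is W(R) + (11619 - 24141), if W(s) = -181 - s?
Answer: -12707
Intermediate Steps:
R = 4
W(R) + (11619 - 24141) = (-181 - 1*4) + (11619 - 24141) = (-181 - 4) - 12522 = -185 - 12522 = -12707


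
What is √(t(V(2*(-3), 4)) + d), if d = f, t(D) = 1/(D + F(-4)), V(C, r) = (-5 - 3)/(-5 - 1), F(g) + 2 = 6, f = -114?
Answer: I*√1821/4 ≈ 10.668*I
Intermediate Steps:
F(g) = 4 (F(g) = -2 + 6 = 4)
V(C, r) = 4/3 (V(C, r) = -8/(-6) = -8*(-⅙) = 4/3)
t(D) = 1/(4 + D) (t(D) = 1/(D + 4) = 1/(4 + D))
d = -114
√(t(V(2*(-3), 4)) + d) = √(1/(4 + 4/3) - 114) = √(1/(16/3) - 114) = √(3/16 - 114) = √(-1821/16) = I*√1821/4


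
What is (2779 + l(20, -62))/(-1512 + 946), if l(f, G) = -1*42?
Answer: -2737/566 ≈ -4.8357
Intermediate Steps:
l(f, G) = -42
(2779 + l(20, -62))/(-1512 + 946) = (2779 - 42)/(-1512 + 946) = 2737/(-566) = 2737*(-1/566) = -2737/566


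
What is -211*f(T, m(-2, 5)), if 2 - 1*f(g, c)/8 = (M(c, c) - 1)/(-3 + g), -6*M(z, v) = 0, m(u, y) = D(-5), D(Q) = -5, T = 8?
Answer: -18568/5 ≈ -3713.6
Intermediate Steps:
m(u, y) = -5
M(z, v) = 0 (M(z, v) = -⅙*0 = 0)
f(g, c) = 16 + 8/(-3 + g) (f(g, c) = 16 - 8*(0 - 1)/(-3 + g) = 16 - (-8)/(-3 + g) = 16 + 8/(-3 + g))
-211*f(T, m(-2, 5)) = -1688*(-5 + 2*8)/(-3 + 8) = -1688*(-5 + 16)/5 = -1688*11/5 = -211*88/5 = -18568/5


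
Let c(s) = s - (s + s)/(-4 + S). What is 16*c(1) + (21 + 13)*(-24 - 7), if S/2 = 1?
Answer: -1022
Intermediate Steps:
S = 2 (S = 2*1 = 2)
c(s) = 2*s (c(s) = s - (s + s)/(-4 + 2) = s - 2*s/(-2) = s - 2*s*(-1)/2 = s - (-1)*s = s + s = 2*s)
16*c(1) + (21 + 13)*(-24 - 7) = 16*(2*1) + (21 + 13)*(-24 - 7) = 16*2 + 34*(-31) = 32 - 1054 = -1022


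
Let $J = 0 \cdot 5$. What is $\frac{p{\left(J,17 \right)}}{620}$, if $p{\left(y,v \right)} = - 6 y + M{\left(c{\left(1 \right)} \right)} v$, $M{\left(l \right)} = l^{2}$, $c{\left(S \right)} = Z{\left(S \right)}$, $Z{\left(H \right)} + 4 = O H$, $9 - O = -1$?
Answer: $\frac{153}{155} \approx 0.9871$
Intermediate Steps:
$O = 10$ ($O = 9 - -1 = 9 + 1 = 10$)
$Z{\left(H \right)} = -4 + 10 H$
$c{\left(S \right)} = -4 + 10 S$
$J = 0$
$p{\left(y,v \right)} = - 6 y + 36 v$ ($p{\left(y,v \right)} = - 6 y + \left(-4 + 10 \cdot 1\right)^{2} v = - 6 y + \left(-4 + 10\right)^{2} v = - 6 y + 6^{2} v = - 6 y + 36 v$)
$\frac{p{\left(J,17 \right)}}{620} = \frac{\left(-6\right) 0 + 36 \cdot 17}{620} = \left(0 + 612\right) \frac{1}{620} = 612 \cdot \frac{1}{620} = \frac{153}{155}$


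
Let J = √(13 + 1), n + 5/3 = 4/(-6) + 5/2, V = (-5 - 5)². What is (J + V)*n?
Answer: 50/3 + √14/6 ≈ 17.290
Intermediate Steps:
V = 100 (V = (-10)² = 100)
n = ⅙ (n = -5/3 + (4/(-6) + 5/2) = -5/3 + (4*(-⅙) + 5*(½)) = -5/3 + (-⅔ + 5/2) = -5/3 + 11/6 = ⅙ ≈ 0.16667)
J = √14 ≈ 3.7417
(J + V)*n = (√14 + 100)*(⅙) = (100 + √14)*(⅙) = 50/3 + √14/6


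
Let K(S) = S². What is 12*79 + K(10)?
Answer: 1048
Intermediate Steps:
12*79 + K(10) = 12*79 + 10² = 948 + 100 = 1048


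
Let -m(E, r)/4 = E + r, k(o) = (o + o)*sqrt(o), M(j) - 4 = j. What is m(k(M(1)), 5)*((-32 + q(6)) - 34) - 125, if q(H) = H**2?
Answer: 475 + 1200*sqrt(5) ≈ 3158.3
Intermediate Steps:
M(j) = 4 + j
k(o) = 2*o**(3/2) (k(o) = (2*o)*sqrt(o) = 2*o**(3/2))
m(E, r) = -4*E - 4*r (m(E, r) = -4*(E + r) = -4*E - 4*r)
m(k(M(1)), 5)*((-32 + q(6)) - 34) - 125 = (-8*(4 + 1)**(3/2) - 4*5)*((-32 + 6**2) - 34) - 125 = (-8*5**(3/2) - 20)*((-32 + 36) - 34) - 125 = (-8*5*sqrt(5) - 20)*(4 - 34) - 125 = (-40*sqrt(5) - 20)*(-30) - 125 = (-20 - 40*sqrt(5))*(-30) - 125 = (600 + 1200*sqrt(5)) - 125 = 475 + 1200*sqrt(5)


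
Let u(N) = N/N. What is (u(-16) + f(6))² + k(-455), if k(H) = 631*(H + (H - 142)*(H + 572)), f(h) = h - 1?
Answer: -44361788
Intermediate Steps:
u(N) = 1
f(h) = -1 + h
k(H) = 631*H + 631*(-142 + H)*(572 + H) (k(H) = 631*(H + (-142 + H)*(572 + H)) = 631*H + 631*(-142 + H)*(572 + H))
(u(-16) + f(6))² + k(-455) = (1 + (-1 + 6))² + (-51252344 + 631*(-455)² + 271961*(-455)) = (1 + 5)² + (-51252344 + 631*207025 - 123742255) = 6² + (-51252344 + 130632775 - 123742255) = 36 - 44361824 = -44361788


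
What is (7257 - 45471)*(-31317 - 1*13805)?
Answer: 1724292108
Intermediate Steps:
(7257 - 45471)*(-31317 - 1*13805) = -38214*(-31317 - 13805) = -38214*(-45122) = 1724292108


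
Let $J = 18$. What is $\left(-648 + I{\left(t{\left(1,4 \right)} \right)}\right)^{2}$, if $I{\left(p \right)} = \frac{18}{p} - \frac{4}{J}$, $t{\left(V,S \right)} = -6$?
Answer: $\frac{34351321}{81} \approx 4.2409 \cdot 10^{5}$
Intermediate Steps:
$I{\left(p \right)} = - \frac{2}{9} + \frac{18}{p}$ ($I{\left(p \right)} = \frac{18}{p} - \frac{4}{18} = \frac{18}{p} - \frac{2}{9} = - \frac{2}{9} + \frac{18}{p}$)
$\left(-648 + I{\left(t{\left(1,4 \right)} \right)}\right)^{2} = \left(-648 + \left(- \frac{2}{9} + \frac{18}{-6}\right)\right)^{2} = \left(-648 + \left(- \frac{2}{9} + 18 \left(- \frac{1}{6}\right)\right)\right)^{2} = \left(-648 - \frac{29}{9}\right)^{2} = \left(- \frac{5861}{9}\right)^{2} = \frac{34351321}{81}$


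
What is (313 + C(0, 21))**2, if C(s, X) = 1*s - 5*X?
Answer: 43264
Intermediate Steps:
C(s, X) = s - 5*X
(313 + C(0, 21))**2 = (313 + (0 - 5*21))**2 = (313 + (0 - 105))**2 = (313 - 105)**2 = 208**2 = 43264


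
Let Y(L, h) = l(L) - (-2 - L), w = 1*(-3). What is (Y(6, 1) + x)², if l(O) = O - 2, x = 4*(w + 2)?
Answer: 64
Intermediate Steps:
w = -3
x = -4 (x = 4*(-3 + 2) = 4*(-1) = -4)
l(O) = -2 + O
Y(L, h) = 2*L (Y(L, h) = (-2 + L) - (-2 - L) = (-2 + L) + (2 + L) = 2*L)
(Y(6, 1) + x)² = (2*6 - 4)² = (12 - 4)² = 8² = 64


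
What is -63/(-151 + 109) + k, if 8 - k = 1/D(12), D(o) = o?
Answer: 113/12 ≈ 9.4167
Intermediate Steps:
k = 95/12 (k = 8 - 1/12 = 95/12 ≈ 7.9167)
-63/(-151 + 109) + k = -63/(-151 + 109) + 95/12 = -63/(-42) + 95/12 = -1/42*(-63) + 95/12 = 3/2 + 95/12 = 113/12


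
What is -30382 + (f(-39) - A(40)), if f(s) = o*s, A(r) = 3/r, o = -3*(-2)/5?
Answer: -243431/8 ≈ -30429.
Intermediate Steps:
o = 6/5 (o = 6*(⅕) = 6/5 ≈ 1.2000)
f(s) = 6*s/5
-30382 + (f(-39) - A(40)) = -30382 + ((6/5)*(-39) - 3/40) = -30382 + (-234/5 - 3/40) = -30382 - 375/8 = -243431/8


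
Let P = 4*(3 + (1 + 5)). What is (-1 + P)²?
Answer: 1225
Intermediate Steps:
P = 36 (P = 4*(3 + 6) = 4*9 = 36)
(-1 + P)² = (-1 + 36)² = 35² = 1225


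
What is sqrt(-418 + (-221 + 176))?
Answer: I*sqrt(463) ≈ 21.517*I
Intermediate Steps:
sqrt(-418 + (-221 + 176)) = sqrt(-418 - 45) = sqrt(-463) = I*sqrt(463)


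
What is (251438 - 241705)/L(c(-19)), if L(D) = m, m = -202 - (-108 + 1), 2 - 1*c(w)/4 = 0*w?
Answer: -9733/95 ≈ -102.45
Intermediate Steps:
c(w) = 8 (c(w) = 8 - 0*w = 8 - 4*0 = 8 + 0 = 8)
m = -95 (m = -202 - 1*(-107) = -202 + 107 = -95)
L(D) = -95
(251438 - 241705)/L(c(-19)) = (251438 - 241705)/(-95) = 9733*(-1/95) = -9733/95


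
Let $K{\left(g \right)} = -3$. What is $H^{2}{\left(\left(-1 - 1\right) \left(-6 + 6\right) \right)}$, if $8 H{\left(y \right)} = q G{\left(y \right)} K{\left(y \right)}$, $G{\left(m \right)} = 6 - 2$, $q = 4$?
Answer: $36$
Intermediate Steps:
$G{\left(m \right)} = 4$ ($G{\left(m \right)} = 6 - 2 = 4$)
$H{\left(y \right)} = -6$ ($H{\left(y \right)} = \frac{4 \cdot 4 \left(-3\right)}{8} = \frac{16 \left(-3\right)}{8} = \frac{1}{8} \left(-48\right) = -6$)
$H^{2}{\left(\left(-1 - 1\right) \left(-6 + 6\right) \right)} = \left(-6\right)^{2} = 36$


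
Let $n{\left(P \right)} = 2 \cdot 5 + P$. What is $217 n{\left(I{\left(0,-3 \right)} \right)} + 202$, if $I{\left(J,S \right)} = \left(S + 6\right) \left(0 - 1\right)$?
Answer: $1721$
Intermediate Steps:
$I{\left(J,S \right)} = -6 - S$ ($I{\left(J,S \right)} = \left(6 + S\right) \left(-1\right) = -6 - S$)
$n{\left(P \right)} = 10 + P$
$217 n{\left(I{\left(0,-3 \right)} \right)} + 202 = 217 \left(10 - 3\right) + 202 = 217 \cdot 7 + 202 = 1519 + 202 = 1721$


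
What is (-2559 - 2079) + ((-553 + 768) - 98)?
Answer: -4521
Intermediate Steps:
(-2559 - 2079) + ((-553 + 768) - 98) = -4638 + (215 - 98) = -4638 + 117 = -4521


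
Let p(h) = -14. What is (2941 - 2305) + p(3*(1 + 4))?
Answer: 622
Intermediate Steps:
(2941 - 2305) + p(3*(1 + 4)) = (2941 - 2305) - 14 = 636 - 14 = 622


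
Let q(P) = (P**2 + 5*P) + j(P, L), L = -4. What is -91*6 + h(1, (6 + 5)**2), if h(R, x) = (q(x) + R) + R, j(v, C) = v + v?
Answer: 14944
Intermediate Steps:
j(v, C) = 2*v
q(P) = P**2 + 7*P (q(P) = (P**2 + 5*P) + 2*P = P**2 + 7*P)
h(R, x) = 2*R + x*(7 + x) (h(R, x) = (x*(7 + x) + R) + R = (R + x*(7 + x)) + R = 2*R + x*(7 + x))
-91*6 + h(1, (6 + 5)**2) = -91*6 + (((6 + 5)**2)**2 + 2*1 + 7*(6 + 5)**2) = -546 + ((11**2)**2 + 2 + 7*11**2) = -546 + (121**2 + 2 + 7*121) = -546 + (14641 + 2 + 847) = -546 + 15490 = 14944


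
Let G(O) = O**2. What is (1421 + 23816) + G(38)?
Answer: 26681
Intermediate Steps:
(1421 + 23816) + G(38) = (1421 + 23816) + 38**2 = 25237 + 1444 = 26681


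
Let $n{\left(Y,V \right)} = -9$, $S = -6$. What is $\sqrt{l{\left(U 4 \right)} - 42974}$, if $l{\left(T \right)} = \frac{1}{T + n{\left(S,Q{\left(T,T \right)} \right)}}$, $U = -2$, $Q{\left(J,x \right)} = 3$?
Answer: $\frac{i \sqrt{12419503}}{17} \approx 207.3 i$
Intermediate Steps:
$l{\left(T \right)} = \frac{1}{-9 + T}$ ($l{\left(T \right)} = \frac{1}{T - 9} = \frac{1}{-9 + T}$)
$\sqrt{l{\left(U 4 \right)} - 42974} = \sqrt{\frac{1}{-9 - 8} - 42974} = \sqrt{\frac{1}{-17} - 42974} = \sqrt{- \frac{1}{17} - 42974} = \sqrt{- \frac{730559}{17}} = \frac{i \sqrt{12419503}}{17}$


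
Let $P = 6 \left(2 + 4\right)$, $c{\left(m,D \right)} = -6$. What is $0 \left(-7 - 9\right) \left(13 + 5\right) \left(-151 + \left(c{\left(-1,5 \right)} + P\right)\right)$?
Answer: $0$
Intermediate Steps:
$P = 36$ ($P = 6 \cdot 6 = 36$)
$0 \left(-7 - 9\right) \left(13 + 5\right) \left(-151 + \left(c{\left(-1,5 \right)} + P\right)\right) = 0 \left(-7 - 9\right) \left(13 + 5\right) \left(-151 + \left(-6 + 36\right)\right) = 0 \left(\left(-16\right) 18\right) \left(-151 + 30\right) = 0 \left(-288\right) \left(-121\right) = 0 \left(-121\right) = 0$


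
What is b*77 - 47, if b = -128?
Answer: -9903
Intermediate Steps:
b*77 - 47 = -128*77 - 47 = -9856 - 47 = -9903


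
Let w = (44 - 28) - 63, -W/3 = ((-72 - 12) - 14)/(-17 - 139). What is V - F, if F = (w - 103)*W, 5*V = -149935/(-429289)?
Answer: -1577247244/5580757 ≈ -282.62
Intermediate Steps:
V = 29987/429289 (V = (-149935/(-429289))/5 = (-149935*(-1/429289))/5 = (1/5)*(149935/429289) = 29987/429289 ≈ 0.069853)
W = -49/26 (W = -3*((-72 - 12) - 14)/(-17 - 139) = -3*(-84 - 14)/(-156) = -(-294)*(-1)/156 = -3*49/78 = -49/26 ≈ -1.8846)
w = -47 (w = 16 - 63 = -47)
F = 3675/13 (F = (-47 - 103)*(-49/26) = -150*(-49/26) = 3675/13 ≈ 282.69)
V - F = 29987/429289 - 1*3675/13 = 29987/429289 - 3675/13 = -1577247244/5580757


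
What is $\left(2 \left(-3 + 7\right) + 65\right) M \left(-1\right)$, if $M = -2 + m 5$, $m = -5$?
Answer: $1971$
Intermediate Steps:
$M = -27$ ($M = -2 - 25 = -27$)
$\left(2 \left(-3 + 7\right) + 65\right) M \left(-1\right) = \left(2 \left(-3 + 7\right) + 65\right) \left(\left(-27\right) \left(-1\right)\right) = \left(2 \cdot 4 + 65\right) 27 = \left(8 + 65\right) 27 = 73 \cdot 27 = 1971$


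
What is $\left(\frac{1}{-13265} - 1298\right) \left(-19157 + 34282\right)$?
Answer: $- \frac{52084362275}{2653} \approx -1.9632 \cdot 10^{7}$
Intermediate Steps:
$\left(\frac{1}{-13265} - 1298\right) \left(-19157 + 34282\right) = \left(- \frac{1}{13265} - 1298\right) 15125 = \left(- \frac{17217971}{13265}\right) 15125 = - \frac{52084362275}{2653}$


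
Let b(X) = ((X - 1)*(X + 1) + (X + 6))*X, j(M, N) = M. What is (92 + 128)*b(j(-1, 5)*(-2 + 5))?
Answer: -7260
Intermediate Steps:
b(X) = X*(6 + X + (1 + X)*(-1 + X)) (b(X) = ((-1 + X)*(1 + X) + (6 + X))*X = ((1 + X)*(-1 + X) + (6 + X))*X = (6 + X + (1 + X)*(-1 + X))*X = X*(6 + X + (1 + X)*(-1 + X)))
(92 + 128)*b(j(-1, 5)*(-2 + 5)) = (92 + 128)*((-(-2 + 5))*(5 - (-2 + 5) + (-(-2 + 5))²)) = 220*((-1*3)*(5 - 1*3 + (-1*3)²)) = 220*(-3*(5 - 3 + (-3)²)) = 220*(-3*(5 - 3 + 9)) = 220*(-3*11) = 220*(-33) = -7260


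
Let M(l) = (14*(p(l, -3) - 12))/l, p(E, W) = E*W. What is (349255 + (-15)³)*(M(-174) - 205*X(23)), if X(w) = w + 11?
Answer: -70324321600/29 ≈ -2.4250e+9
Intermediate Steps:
X(w) = 11 + w
M(l) = (-168 - 42*l)/l (M(l) = (14*(l*(-3) - 12))/l = (14*(-3*l - 12))/l = (14*(-12 - 3*l))/l = (-168 - 42*l)/l)
(349255 + (-15)³)*(M(-174) - 205*X(23)) = (349255 + (-15)³)*((-42 - 168/(-174)) - 205*(11 + 23)) = (349255 - 3375)*((-42 - 168*(-1/174)) - 205*34) = 345880*((-42 + 28/29) - 6970) = 345880*(-1190/29 - 6970) = 345880*(-203320/29) = -70324321600/29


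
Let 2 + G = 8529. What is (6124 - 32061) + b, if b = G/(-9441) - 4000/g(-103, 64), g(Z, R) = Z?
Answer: -25184849632/972423 ≈ -25899.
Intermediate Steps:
G = 8527 (G = -2 + 8529 = 8527)
b = 36885719/972423 (b = 8527/(-9441) - 4000/(-103) = 8527*(-1/9441) - 4000*(-1/103) = -8527/9441 + 4000/103 = 36885719/972423 ≈ 37.932)
(6124 - 32061) + b = (6124 - 32061) + 36885719/972423 = -25937 + 36885719/972423 = -25184849632/972423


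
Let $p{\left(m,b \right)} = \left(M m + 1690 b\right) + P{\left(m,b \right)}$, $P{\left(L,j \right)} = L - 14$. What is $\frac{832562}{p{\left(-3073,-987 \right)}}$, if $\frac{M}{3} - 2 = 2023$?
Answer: $- \frac{416281}{10169796} \approx -0.040933$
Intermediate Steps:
$P{\left(L,j \right)} = -14 + L$ ($P{\left(L,j \right)} = L - 14 = -14 + L$)
$M = 6075$ ($M = 6 + 3 \cdot 2023 = 6 + 6069 = 6075$)
$p{\left(m,b \right)} = -14 + 1690 b + 6076 m$ ($p{\left(m,b \right)} = \left(6075 m + 1690 b\right) + \left(-14 + m\right) = \left(1690 b + 6075 m\right) + \left(-14 + m\right) = -14 + 1690 b + 6076 m$)
$\frac{832562}{p{\left(-3073,-987 \right)}} = \frac{832562}{-14 + 1690 \left(-987\right) + 6076 \left(-3073\right)} = \frac{832562}{-14 - 1668030 - 18671548} = \frac{832562}{-20339592} = 832562 \left(- \frac{1}{20339592}\right) = - \frac{416281}{10169796}$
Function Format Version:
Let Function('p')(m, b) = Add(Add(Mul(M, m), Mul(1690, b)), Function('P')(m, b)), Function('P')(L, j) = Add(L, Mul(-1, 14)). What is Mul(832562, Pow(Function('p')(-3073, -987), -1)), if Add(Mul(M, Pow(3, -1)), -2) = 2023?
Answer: Rational(-416281, 10169796) ≈ -0.040933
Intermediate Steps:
Function('P')(L, j) = Add(-14, L) (Function('P')(L, j) = Add(L, -14) = Add(-14, L))
M = 6075 (M = Add(6, Mul(3, 2023)) = Add(6, 6069) = 6075)
Function('p')(m, b) = Add(-14, Mul(1690, b), Mul(6076, m)) (Function('p')(m, b) = Add(Add(Mul(6075, m), Mul(1690, b)), Add(-14, m)) = Add(Add(Mul(1690, b), Mul(6075, m)), Add(-14, m)) = Add(-14, Mul(1690, b), Mul(6076, m)))
Mul(832562, Pow(Function('p')(-3073, -987), -1)) = Mul(832562, Pow(Add(-14, Mul(1690, -987), Mul(6076, -3073)), -1)) = Mul(832562, Pow(Add(-14, -1668030, -18671548), -1)) = Mul(832562, Pow(-20339592, -1)) = Mul(832562, Rational(-1, 20339592)) = Rational(-416281, 10169796)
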